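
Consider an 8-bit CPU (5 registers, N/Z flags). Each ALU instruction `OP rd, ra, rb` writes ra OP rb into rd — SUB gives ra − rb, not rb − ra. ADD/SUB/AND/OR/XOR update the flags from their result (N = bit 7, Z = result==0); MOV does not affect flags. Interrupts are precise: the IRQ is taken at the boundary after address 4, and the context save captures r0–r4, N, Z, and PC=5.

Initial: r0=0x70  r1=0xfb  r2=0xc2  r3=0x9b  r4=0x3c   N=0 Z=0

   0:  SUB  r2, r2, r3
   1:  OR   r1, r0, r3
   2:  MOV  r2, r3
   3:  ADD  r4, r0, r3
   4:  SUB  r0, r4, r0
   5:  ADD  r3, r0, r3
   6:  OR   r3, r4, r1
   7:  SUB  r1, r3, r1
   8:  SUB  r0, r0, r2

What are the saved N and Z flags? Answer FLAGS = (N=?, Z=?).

after  0: r0=0x70 r1=0xfb r2=0x27 r3=0x9b r4=0x3c  N=0 Z=0
after  1: r0=0x70 r1=0xfb r2=0x27 r3=0x9b r4=0x3c  N=1 Z=0
after  2: r0=0x70 r1=0xfb r2=0x9b r3=0x9b r4=0x3c  N=1 Z=0
after  3: r0=0x70 r1=0xfb r2=0x9b r3=0x9b r4=0x0b  N=0 Z=0
after  4: r0=0x9b r1=0xfb r2=0x9b r3=0x9b r4=0x0b  N=1 Z=0
-- IRQ taken; context saved, return-PC = 5 --

FLAGS = (N=1, Z=0)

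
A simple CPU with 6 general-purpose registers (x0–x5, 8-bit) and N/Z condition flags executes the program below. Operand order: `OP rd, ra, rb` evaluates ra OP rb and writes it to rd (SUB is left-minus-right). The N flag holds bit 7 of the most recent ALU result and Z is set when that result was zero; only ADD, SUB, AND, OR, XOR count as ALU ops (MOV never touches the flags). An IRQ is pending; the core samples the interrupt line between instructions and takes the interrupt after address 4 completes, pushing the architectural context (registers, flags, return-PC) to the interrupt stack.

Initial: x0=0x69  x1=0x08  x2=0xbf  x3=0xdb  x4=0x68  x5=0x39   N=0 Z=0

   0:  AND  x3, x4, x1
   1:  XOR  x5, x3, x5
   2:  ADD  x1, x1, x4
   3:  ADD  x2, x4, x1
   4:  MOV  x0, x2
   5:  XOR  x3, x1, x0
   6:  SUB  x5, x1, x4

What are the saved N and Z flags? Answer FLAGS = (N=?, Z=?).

FLAGS = (N=1, Z=0)

after  0: x0=0x69 x1=0x08 x2=0xbf x3=0x08 x4=0x68 x5=0x39  N=0 Z=0
after  1: x0=0x69 x1=0x08 x2=0xbf x3=0x08 x4=0x68 x5=0x31  N=0 Z=0
after  2: x0=0x69 x1=0x70 x2=0xbf x3=0x08 x4=0x68 x5=0x31  N=0 Z=0
after  3: x0=0x69 x1=0x70 x2=0xd8 x3=0x08 x4=0x68 x5=0x31  N=1 Z=0
after  4: x0=0xd8 x1=0x70 x2=0xd8 x3=0x08 x4=0x68 x5=0x31  N=1 Z=0
-- IRQ taken; context saved, return-PC = 5 --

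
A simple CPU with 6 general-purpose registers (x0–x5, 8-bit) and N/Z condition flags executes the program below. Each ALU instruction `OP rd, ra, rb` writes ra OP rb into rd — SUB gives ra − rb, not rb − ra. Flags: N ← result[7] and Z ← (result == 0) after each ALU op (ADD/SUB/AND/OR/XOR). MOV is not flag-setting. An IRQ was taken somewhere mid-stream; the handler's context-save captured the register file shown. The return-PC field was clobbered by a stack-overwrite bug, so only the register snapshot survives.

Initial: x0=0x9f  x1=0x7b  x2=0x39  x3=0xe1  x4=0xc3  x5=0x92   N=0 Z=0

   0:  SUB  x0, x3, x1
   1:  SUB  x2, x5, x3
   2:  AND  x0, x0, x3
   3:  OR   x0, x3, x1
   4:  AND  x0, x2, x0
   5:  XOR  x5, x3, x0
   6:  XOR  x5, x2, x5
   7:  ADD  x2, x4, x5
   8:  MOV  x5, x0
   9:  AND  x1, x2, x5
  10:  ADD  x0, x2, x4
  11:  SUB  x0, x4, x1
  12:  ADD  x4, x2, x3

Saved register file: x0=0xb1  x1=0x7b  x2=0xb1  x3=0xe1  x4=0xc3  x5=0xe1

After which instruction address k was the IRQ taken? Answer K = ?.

after  0: x0=0x66 x1=0x7b x2=0x39 x3=0xe1 x4=0xc3 x5=0x92  N=0 Z=0
after  1: x0=0x66 x1=0x7b x2=0xb1 x3=0xe1 x4=0xc3 x5=0x92  N=1 Z=0
after  2: x0=0x60 x1=0x7b x2=0xb1 x3=0xe1 x4=0xc3 x5=0x92  N=0 Z=0
after  3: x0=0xfb x1=0x7b x2=0xb1 x3=0xe1 x4=0xc3 x5=0x92  N=1 Z=0
after  4: x0=0xb1 x1=0x7b x2=0xb1 x3=0xe1 x4=0xc3 x5=0x92  N=1 Z=0
after  5: x0=0xb1 x1=0x7b x2=0xb1 x3=0xe1 x4=0xc3 x5=0x50  N=0 Z=0
after  6: x0=0xb1 x1=0x7b x2=0xb1 x3=0xe1 x4=0xc3 x5=0xe1  N=1 Z=0
-- IRQ taken; context saved, return-PC = 7 --

K = 6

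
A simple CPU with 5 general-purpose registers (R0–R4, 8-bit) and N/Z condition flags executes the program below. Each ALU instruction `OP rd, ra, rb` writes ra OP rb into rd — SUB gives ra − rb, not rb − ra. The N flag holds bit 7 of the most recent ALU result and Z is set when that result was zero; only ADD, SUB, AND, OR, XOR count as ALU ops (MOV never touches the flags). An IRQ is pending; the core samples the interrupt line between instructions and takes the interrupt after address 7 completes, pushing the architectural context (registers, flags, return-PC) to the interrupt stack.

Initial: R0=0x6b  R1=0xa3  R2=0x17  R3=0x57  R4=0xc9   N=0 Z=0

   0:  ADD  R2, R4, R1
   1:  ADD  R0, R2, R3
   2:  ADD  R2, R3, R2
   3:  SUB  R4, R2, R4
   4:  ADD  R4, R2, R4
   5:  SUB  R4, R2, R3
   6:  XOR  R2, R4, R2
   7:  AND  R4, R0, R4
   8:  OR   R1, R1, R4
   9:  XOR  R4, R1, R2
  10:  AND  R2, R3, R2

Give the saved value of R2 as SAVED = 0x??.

SAVED = 0xaf

after  0: R0=0x6b R1=0xa3 R2=0x6c R3=0x57 R4=0xc9  N=0 Z=0
after  1: R0=0xc3 R1=0xa3 R2=0x6c R3=0x57 R4=0xc9  N=1 Z=0
after  2: R0=0xc3 R1=0xa3 R2=0xc3 R3=0x57 R4=0xc9  N=1 Z=0
after  3: R0=0xc3 R1=0xa3 R2=0xc3 R3=0x57 R4=0xfa  N=1 Z=0
after  4: R0=0xc3 R1=0xa3 R2=0xc3 R3=0x57 R4=0xbd  N=1 Z=0
after  5: R0=0xc3 R1=0xa3 R2=0xc3 R3=0x57 R4=0x6c  N=0 Z=0
after  6: R0=0xc3 R1=0xa3 R2=0xaf R3=0x57 R4=0x6c  N=1 Z=0
after  7: R0=0xc3 R1=0xa3 R2=0xaf R3=0x57 R4=0x40  N=0 Z=0
-- IRQ taken; context saved, return-PC = 8 --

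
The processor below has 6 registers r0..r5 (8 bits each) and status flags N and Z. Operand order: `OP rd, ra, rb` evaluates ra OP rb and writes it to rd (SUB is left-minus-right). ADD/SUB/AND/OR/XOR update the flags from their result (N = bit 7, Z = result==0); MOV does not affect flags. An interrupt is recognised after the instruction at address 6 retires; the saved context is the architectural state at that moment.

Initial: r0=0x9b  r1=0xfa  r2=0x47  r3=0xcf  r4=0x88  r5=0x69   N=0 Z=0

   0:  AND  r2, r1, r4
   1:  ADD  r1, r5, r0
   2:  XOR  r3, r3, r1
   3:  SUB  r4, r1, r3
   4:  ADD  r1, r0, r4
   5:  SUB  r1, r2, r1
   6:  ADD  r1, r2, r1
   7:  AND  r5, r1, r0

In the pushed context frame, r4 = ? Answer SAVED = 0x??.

SAVED = 0x39

after  0: r0=0x9b r1=0xfa r2=0x88 r3=0xcf r4=0x88 r5=0x69  N=1 Z=0
after  1: r0=0x9b r1=0x04 r2=0x88 r3=0xcf r4=0x88 r5=0x69  N=0 Z=0
after  2: r0=0x9b r1=0x04 r2=0x88 r3=0xcb r4=0x88 r5=0x69  N=1 Z=0
after  3: r0=0x9b r1=0x04 r2=0x88 r3=0xcb r4=0x39 r5=0x69  N=0 Z=0
after  4: r0=0x9b r1=0xd4 r2=0x88 r3=0xcb r4=0x39 r5=0x69  N=1 Z=0
after  5: r0=0x9b r1=0xb4 r2=0x88 r3=0xcb r4=0x39 r5=0x69  N=1 Z=0
after  6: r0=0x9b r1=0x3c r2=0x88 r3=0xcb r4=0x39 r5=0x69  N=0 Z=0
-- IRQ taken; context saved, return-PC = 7 --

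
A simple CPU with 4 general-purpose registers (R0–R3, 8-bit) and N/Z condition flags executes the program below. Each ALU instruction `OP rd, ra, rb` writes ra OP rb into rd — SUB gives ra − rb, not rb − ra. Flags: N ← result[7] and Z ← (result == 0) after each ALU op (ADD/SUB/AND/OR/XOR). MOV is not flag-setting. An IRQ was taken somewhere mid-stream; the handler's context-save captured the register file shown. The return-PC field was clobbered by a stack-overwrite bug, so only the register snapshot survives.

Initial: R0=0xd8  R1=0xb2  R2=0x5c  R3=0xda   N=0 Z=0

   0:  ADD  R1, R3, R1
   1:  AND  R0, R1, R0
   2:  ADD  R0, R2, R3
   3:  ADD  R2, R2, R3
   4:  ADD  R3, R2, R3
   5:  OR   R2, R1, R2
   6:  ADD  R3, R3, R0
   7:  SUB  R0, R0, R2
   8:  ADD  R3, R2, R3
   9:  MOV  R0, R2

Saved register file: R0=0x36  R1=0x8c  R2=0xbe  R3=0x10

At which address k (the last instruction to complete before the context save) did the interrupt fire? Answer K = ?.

after  0: R0=0xd8 R1=0x8c R2=0x5c R3=0xda  N=1 Z=0
after  1: R0=0x88 R1=0x8c R2=0x5c R3=0xda  N=1 Z=0
after  2: R0=0x36 R1=0x8c R2=0x5c R3=0xda  N=0 Z=0
after  3: R0=0x36 R1=0x8c R2=0x36 R3=0xda  N=0 Z=0
after  4: R0=0x36 R1=0x8c R2=0x36 R3=0x10  N=0 Z=0
after  5: R0=0x36 R1=0x8c R2=0xbe R3=0x10  N=1 Z=0
-- IRQ taken; context saved, return-PC = 6 --

K = 5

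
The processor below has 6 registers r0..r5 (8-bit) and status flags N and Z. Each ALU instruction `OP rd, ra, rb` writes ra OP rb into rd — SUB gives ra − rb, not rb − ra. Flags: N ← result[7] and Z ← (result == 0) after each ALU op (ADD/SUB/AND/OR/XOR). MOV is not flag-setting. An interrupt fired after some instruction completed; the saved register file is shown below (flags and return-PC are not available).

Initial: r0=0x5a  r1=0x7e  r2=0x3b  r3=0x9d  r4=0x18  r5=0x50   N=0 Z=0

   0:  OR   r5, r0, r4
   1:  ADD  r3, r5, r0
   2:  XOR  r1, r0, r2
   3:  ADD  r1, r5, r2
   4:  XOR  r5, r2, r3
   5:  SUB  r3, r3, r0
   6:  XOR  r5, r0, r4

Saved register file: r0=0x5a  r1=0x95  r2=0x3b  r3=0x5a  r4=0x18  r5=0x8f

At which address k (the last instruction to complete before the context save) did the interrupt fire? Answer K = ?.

after  0: r0=0x5a r1=0x7e r2=0x3b r3=0x9d r4=0x18 r5=0x5a  N=0 Z=0
after  1: r0=0x5a r1=0x7e r2=0x3b r3=0xb4 r4=0x18 r5=0x5a  N=1 Z=0
after  2: r0=0x5a r1=0x61 r2=0x3b r3=0xb4 r4=0x18 r5=0x5a  N=0 Z=0
after  3: r0=0x5a r1=0x95 r2=0x3b r3=0xb4 r4=0x18 r5=0x5a  N=1 Z=0
after  4: r0=0x5a r1=0x95 r2=0x3b r3=0xb4 r4=0x18 r5=0x8f  N=1 Z=0
after  5: r0=0x5a r1=0x95 r2=0x3b r3=0x5a r4=0x18 r5=0x8f  N=0 Z=0
-- IRQ taken; context saved, return-PC = 6 --

K = 5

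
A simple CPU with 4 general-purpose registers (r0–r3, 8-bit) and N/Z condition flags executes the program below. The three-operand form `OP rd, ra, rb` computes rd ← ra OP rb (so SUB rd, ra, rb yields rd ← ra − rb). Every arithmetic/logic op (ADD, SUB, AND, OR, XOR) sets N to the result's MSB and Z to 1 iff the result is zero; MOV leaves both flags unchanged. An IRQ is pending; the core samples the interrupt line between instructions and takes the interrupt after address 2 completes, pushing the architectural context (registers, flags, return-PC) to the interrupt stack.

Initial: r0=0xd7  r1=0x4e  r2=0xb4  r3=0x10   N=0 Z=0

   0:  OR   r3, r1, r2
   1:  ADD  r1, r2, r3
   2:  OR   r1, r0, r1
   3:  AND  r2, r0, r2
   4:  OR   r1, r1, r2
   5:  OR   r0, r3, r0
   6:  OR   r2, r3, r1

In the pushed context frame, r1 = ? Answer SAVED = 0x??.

SAVED = 0xf7

after  0: r0=0xd7 r1=0x4e r2=0xb4 r3=0xfe  N=1 Z=0
after  1: r0=0xd7 r1=0xb2 r2=0xb4 r3=0xfe  N=1 Z=0
after  2: r0=0xd7 r1=0xf7 r2=0xb4 r3=0xfe  N=1 Z=0
-- IRQ taken; context saved, return-PC = 3 --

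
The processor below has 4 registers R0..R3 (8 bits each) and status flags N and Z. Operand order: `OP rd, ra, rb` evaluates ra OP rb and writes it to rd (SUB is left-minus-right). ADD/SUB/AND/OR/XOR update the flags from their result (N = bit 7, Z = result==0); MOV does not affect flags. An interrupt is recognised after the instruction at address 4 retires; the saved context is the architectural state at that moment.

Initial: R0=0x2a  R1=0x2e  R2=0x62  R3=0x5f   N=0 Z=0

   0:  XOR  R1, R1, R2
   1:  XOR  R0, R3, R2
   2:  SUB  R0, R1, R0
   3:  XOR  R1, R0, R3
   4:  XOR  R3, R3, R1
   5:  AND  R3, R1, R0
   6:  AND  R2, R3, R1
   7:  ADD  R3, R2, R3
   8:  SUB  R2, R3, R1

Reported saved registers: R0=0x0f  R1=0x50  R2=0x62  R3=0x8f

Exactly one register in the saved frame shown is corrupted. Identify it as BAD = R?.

BAD = R3

after  0: R0=0x2a R1=0x4c R2=0x62 R3=0x5f  N=0 Z=0
after  1: R0=0x3d R1=0x4c R2=0x62 R3=0x5f  N=0 Z=0
after  2: R0=0x0f R1=0x4c R2=0x62 R3=0x5f  N=0 Z=0
after  3: R0=0x0f R1=0x50 R2=0x62 R3=0x5f  N=0 Z=0
after  4: R0=0x0f R1=0x50 R2=0x62 R3=0x0f  N=0 Z=0
-- IRQ taken; context saved, return-PC = 5 --
mismatch: R3: reported 0x8f vs actual 0x0f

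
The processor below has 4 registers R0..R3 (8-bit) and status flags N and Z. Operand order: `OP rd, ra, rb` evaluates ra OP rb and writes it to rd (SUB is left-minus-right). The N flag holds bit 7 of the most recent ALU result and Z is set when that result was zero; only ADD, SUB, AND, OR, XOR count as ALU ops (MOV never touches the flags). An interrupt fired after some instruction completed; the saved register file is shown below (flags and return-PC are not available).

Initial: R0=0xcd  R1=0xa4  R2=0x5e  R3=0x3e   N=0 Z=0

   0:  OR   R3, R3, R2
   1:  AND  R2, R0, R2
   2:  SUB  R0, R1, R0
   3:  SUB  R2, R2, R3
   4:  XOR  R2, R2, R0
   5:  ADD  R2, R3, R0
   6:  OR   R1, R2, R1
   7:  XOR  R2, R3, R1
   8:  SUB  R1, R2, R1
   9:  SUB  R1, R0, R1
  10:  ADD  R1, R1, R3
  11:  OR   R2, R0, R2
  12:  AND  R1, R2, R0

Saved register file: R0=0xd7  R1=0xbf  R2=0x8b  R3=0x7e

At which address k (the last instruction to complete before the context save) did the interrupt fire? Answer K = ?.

K = 10

after  0: R0=0xcd R1=0xa4 R2=0x5e R3=0x7e  N=0 Z=0
after  1: R0=0xcd R1=0xa4 R2=0x4c R3=0x7e  N=0 Z=0
after  2: R0=0xd7 R1=0xa4 R2=0x4c R3=0x7e  N=1 Z=0
after  3: R0=0xd7 R1=0xa4 R2=0xce R3=0x7e  N=1 Z=0
after  4: R0=0xd7 R1=0xa4 R2=0x19 R3=0x7e  N=0 Z=0
after  5: R0=0xd7 R1=0xa4 R2=0x55 R3=0x7e  N=0 Z=0
after  6: R0=0xd7 R1=0xf5 R2=0x55 R3=0x7e  N=1 Z=0
after  7: R0=0xd7 R1=0xf5 R2=0x8b R3=0x7e  N=1 Z=0
after  8: R0=0xd7 R1=0x96 R2=0x8b R3=0x7e  N=1 Z=0
after  9: R0=0xd7 R1=0x41 R2=0x8b R3=0x7e  N=0 Z=0
after 10: R0=0xd7 R1=0xbf R2=0x8b R3=0x7e  N=1 Z=0
-- IRQ taken; context saved, return-PC = 11 --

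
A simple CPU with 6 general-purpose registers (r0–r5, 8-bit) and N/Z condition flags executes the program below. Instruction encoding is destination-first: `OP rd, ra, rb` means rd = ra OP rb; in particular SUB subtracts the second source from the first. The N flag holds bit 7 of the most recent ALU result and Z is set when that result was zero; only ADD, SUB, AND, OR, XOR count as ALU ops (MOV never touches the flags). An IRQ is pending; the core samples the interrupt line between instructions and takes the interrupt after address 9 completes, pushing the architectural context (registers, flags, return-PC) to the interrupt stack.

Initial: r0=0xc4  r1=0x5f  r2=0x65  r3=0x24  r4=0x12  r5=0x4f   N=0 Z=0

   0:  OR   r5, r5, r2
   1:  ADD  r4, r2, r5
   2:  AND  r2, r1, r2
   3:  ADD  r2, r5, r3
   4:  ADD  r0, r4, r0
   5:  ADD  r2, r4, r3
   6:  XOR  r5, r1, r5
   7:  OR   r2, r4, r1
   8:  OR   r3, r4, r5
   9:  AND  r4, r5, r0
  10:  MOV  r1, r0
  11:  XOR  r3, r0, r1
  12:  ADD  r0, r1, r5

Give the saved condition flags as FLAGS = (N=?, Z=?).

after  0: r0=0xc4 r1=0x5f r2=0x65 r3=0x24 r4=0x12 r5=0x6f  N=0 Z=0
after  1: r0=0xc4 r1=0x5f r2=0x65 r3=0x24 r4=0xd4 r5=0x6f  N=1 Z=0
after  2: r0=0xc4 r1=0x5f r2=0x45 r3=0x24 r4=0xd4 r5=0x6f  N=0 Z=0
after  3: r0=0xc4 r1=0x5f r2=0x93 r3=0x24 r4=0xd4 r5=0x6f  N=1 Z=0
after  4: r0=0x98 r1=0x5f r2=0x93 r3=0x24 r4=0xd4 r5=0x6f  N=1 Z=0
after  5: r0=0x98 r1=0x5f r2=0xf8 r3=0x24 r4=0xd4 r5=0x6f  N=1 Z=0
after  6: r0=0x98 r1=0x5f r2=0xf8 r3=0x24 r4=0xd4 r5=0x30  N=0 Z=0
after  7: r0=0x98 r1=0x5f r2=0xdf r3=0x24 r4=0xd4 r5=0x30  N=1 Z=0
after  8: r0=0x98 r1=0x5f r2=0xdf r3=0xf4 r4=0xd4 r5=0x30  N=1 Z=0
after  9: r0=0x98 r1=0x5f r2=0xdf r3=0xf4 r4=0x10 r5=0x30  N=0 Z=0
-- IRQ taken; context saved, return-PC = 10 --

FLAGS = (N=0, Z=0)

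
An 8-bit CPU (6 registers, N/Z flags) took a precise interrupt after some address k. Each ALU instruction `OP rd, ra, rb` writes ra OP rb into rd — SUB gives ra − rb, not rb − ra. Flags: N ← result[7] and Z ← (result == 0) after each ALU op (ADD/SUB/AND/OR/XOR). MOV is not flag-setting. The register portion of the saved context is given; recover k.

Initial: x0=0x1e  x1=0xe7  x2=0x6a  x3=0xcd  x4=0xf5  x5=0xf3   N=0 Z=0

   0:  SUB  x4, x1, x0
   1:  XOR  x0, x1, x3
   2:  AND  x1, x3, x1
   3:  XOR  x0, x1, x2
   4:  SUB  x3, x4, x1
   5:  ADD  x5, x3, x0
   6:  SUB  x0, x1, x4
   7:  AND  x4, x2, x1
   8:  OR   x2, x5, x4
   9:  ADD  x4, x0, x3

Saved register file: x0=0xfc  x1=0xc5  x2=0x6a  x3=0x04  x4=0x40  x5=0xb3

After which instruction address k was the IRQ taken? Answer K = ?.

after  0: x0=0x1e x1=0xe7 x2=0x6a x3=0xcd x4=0xc9 x5=0xf3  N=1 Z=0
after  1: x0=0x2a x1=0xe7 x2=0x6a x3=0xcd x4=0xc9 x5=0xf3  N=0 Z=0
after  2: x0=0x2a x1=0xc5 x2=0x6a x3=0xcd x4=0xc9 x5=0xf3  N=1 Z=0
after  3: x0=0xaf x1=0xc5 x2=0x6a x3=0xcd x4=0xc9 x5=0xf3  N=1 Z=0
after  4: x0=0xaf x1=0xc5 x2=0x6a x3=0x04 x4=0xc9 x5=0xf3  N=0 Z=0
after  5: x0=0xaf x1=0xc5 x2=0x6a x3=0x04 x4=0xc9 x5=0xb3  N=1 Z=0
after  6: x0=0xfc x1=0xc5 x2=0x6a x3=0x04 x4=0xc9 x5=0xb3  N=1 Z=0
after  7: x0=0xfc x1=0xc5 x2=0x6a x3=0x04 x4=0x40 x5=0xb3  N=0 Z=0
-- IRQ taken; context saved, return-PC = 8 --

K = 7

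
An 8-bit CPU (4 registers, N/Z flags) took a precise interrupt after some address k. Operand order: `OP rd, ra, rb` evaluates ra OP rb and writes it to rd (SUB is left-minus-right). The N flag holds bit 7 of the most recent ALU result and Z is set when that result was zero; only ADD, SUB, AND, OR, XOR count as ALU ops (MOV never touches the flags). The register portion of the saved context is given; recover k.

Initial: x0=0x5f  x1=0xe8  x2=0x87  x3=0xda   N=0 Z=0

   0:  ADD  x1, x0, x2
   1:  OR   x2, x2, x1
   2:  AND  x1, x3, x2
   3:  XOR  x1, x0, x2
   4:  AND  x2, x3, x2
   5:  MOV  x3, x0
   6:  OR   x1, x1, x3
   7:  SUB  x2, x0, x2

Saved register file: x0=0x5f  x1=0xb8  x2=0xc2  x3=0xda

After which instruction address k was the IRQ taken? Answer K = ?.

after  0: x0=0x5f x1=0xe6 x2=0x87 x3=0xda  N=1 Z=0
after  1: x0=0x5f x1=0xe6 x2=0xe7 x3=0xda  N=1 Z=0
after  2: x0=0x5f x1=0xc2 x2=0xe7 x3=0xda  N=1 Z=0
after  3: x0=0x5f x1=0xb8 x2=0xe7 x3=0xda  N=1 Z=0
after  4: x0=0x5f x1=0xb8 x2=0xc2 x3=0xda  N=1 Z=0
-- IRQ taken; context saved, return-PC = 5 --

K = 4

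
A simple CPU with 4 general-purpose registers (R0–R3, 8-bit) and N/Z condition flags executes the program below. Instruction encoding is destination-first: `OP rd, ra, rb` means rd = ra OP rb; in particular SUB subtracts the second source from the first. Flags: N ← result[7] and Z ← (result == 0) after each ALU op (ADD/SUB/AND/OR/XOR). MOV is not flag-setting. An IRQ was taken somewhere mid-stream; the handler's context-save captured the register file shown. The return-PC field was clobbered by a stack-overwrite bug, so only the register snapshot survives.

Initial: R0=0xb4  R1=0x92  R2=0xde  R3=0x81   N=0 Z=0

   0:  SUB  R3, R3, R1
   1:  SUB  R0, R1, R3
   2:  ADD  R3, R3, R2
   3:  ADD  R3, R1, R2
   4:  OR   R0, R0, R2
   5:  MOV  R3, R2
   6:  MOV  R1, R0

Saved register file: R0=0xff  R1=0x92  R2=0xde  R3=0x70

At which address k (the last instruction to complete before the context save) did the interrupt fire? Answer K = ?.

K = 4

after  0: R0=0xb4 R1=0x92 R2=0xde R3=0xef  N=1 Z=0
after  1: R0=0xa3 R1=0x92 R2=0xde R3=0xef  N=1 Z=0
after  2: R0=0xa3 R1=0x92 R2=0xde R3=0xcd  N=1 Z=0
after  3: R0=0xa3 R1=0x92 R2=0xde R3=0x70  N=0 Z=0
after  4: R0=0xff R1=0x92 R2=0xde R3=0x70  N=1 Z=0
-- IRQ taken; context saved, return-PC = 5 --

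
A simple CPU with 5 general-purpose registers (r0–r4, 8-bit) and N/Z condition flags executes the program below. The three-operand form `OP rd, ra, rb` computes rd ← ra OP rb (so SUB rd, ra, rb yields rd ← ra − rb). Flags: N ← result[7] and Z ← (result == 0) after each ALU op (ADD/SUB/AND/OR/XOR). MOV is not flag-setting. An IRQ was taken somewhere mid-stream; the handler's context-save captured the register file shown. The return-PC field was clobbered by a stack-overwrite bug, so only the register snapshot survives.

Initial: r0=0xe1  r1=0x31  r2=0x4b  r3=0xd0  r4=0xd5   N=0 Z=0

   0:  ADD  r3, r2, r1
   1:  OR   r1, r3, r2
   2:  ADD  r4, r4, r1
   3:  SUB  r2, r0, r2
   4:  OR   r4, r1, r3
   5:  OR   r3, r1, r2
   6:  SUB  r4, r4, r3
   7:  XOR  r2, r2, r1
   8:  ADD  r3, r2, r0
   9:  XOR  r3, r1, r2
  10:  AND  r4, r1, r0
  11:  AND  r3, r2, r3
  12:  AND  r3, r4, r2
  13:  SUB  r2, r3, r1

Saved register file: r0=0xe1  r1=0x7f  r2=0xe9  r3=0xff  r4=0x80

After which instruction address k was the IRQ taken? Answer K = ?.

after  0: r0=0xe1 r1=0x31 r2=0x4b r3=0x7c r4=0xd5  N=0 Z=0
after  1: r0=0xe1 r1=0x7f r2=0x4b r3=0x7c r4=0xd5  N=0 Z=0
after  2: r0=0xe1 r1=0x7f r2=0x4b r3=0x7c r4=0x54  N=0 Z=0
after  3: r0=0xe1 r1=0x7f r2=0x96 r3=0x7c r4=0x54  N=1 Z=0
after  4: r0=0xe1 r1=0x7f r2=0x96 r3=0x7c r4=0x7f  N=0 Z=0
after  5: r0=0xe1 r1=0x7f r2=0x96 r3=0xff r4=0x7f  N=1 Z=0
after  6: r0=0xe1 r1=0x7f r2=0x96 r3=0xff r4=0x80  N=1 Z=0
after  7: r0=0xe1 r1=0x7f r2=0xe9 r3=0xff r4=0x80  N=1 Z=0
-- IRQ taken; context saved, return-PC = 8 --

K = 7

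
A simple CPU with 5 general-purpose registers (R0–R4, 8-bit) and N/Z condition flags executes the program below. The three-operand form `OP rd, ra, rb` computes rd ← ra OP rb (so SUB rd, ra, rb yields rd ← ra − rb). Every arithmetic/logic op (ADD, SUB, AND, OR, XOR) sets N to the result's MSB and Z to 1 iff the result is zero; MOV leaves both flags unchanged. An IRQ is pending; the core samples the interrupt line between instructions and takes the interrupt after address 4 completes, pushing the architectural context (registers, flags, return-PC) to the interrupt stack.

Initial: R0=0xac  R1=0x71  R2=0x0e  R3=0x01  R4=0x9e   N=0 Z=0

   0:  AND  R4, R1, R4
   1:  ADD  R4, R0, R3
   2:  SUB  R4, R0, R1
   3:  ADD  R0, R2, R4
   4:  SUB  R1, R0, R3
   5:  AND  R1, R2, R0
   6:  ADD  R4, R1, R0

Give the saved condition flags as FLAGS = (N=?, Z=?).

after  0: R0=0xac R1=0x71 R2=0x0e R3=0x01 R4=0x10  N=0 Z=0
after  1: R0=0xac R1=0x71 R2=0x0e R3=0x01 R4=0xad  N=1 Z=0
after  2: R0=0xac R1=0x71 R2=0x0e R3=0x01 R4=0x3b  N=0 Z=0
after  3: R0=0x49 R1=0x71 R2=0x0e R3=0x01 R4=0x3b  N=0 Z=0
after  4: R0=0x49 R1=0x48 R2=0x0e R3=0x01 R4=0x3b  N=0 Z=0
-- IRQ taken; context saved, return-PC = 5 --

FLAGS = (N=0, Z=0)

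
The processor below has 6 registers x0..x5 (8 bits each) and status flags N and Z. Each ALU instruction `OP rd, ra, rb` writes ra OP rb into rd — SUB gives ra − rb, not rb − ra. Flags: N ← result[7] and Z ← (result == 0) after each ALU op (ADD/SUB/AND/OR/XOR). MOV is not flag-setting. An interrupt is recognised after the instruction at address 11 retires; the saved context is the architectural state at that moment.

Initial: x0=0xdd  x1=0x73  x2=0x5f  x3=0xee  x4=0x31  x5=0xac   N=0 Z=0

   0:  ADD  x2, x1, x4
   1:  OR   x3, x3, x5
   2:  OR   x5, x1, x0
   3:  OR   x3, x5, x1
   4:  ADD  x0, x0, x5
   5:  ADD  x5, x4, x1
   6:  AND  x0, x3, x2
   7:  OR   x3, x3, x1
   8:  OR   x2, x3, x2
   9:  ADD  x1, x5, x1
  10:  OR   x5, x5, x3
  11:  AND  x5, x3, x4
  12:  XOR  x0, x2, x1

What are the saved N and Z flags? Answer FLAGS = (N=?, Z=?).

after  0: x0=0xdd x1=0x73 x2=0xa4 x3=0xee x4=0x31 x5=0xac  N=1 Z=0
after  1: x0=0xdd x1=0x73 x2=0xa4 x3=0xee x4=0x31 x5=0xac  N=1 Z=0
after  2: x0=0xdd x1=0x73 x2=0xa4 x3=0xee x4=0x31 x5=0xff  N=1 Z=0
after  3: x0=0xdd x1=0x73 x2=0xa4 x3=0xff x4=0x31 x5=0xff  N=1 Z=0
after  4: x0=0xdc x1=0x73 x2=0xa4 x3=0xff x4=0x31 x5=0xff  N=1 Z=0
after  5: x0=0xdc x1=0x73 x2=0xa4 x3=0xff x4=0x31 x5=0xa4  N=1 Z=0
after  6: x0=0xa4 x1=0x73 x2=0xa4 x3=0xff x4=0x31 x5=0xa4  N=1 Z=0
after  7: x0=0xa4 x1=0x73 x2=0xa4 x3=0xff x4=0x31 x5=0xa4  N=1 Z=0
after  8: x0=0xa4 x1=0x73 x2=0xff x3=0xff x4=0x31 x5=0xa4  N=1 Z=0
after  9: x0=0xa4 x1=0x17 x2=0xff x3=0xff x4=0x31 x5=0xa4  N=0 Z=0
after 10: x0=0xa4 x1=0x17 x2=0xff x3=0xff x4=0x31 x5=0xff  N=1 Z=0
after 11: x0=0xa4 x1=0x17 x2=0xff x3=0xff x4=0x31 x5=0x31  N=0 Z=0
-- IRQ taken; context saved, return-PC = 12 --

FLAGS = (N=0, Z=0)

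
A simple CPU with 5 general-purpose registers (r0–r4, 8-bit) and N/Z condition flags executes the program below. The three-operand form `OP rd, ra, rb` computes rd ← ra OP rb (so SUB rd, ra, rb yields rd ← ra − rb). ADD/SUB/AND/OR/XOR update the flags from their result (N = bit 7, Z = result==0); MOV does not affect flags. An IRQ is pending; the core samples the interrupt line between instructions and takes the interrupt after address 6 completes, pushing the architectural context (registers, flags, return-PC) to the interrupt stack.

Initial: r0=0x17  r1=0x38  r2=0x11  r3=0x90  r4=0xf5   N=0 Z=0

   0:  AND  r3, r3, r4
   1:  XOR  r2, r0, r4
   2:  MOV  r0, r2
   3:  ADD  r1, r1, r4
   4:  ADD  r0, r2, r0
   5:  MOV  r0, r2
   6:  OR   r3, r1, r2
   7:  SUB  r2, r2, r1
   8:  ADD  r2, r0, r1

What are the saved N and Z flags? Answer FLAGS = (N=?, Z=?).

FLAGS = (N=1, Z=0)

after  0: r0=0x17 r1=0x38 r2=0x11 r3=0x90 r4=0xf5  N=1 Z=0
after  1: r0=0x17 r1=0x38 r2=0xe2 r3=0x90 r4=0xf5  N=1 Z=0
after  2: r0=0xe2 r1=0x38 r2=0xe2 r3=0x90 r4=0xf5  N=1 Z=0
after  3: r0=0xe2 r1=0x2d r2=0xe2 r3=0x90 r4=0xf5  N=0 Z=0
after  4: r0=0xc4 r1=0x2d r2=0xe2 r3=0x90 r4=0xf5  N=1 Z=0
after  5: r0=0xe2 r1=0x2d r2=0xe2 r3=0x90 r4=0xf5  N=1 Z=0
after  6: r0=0xe2 r1=0x2d r2=0xe2 r3=0xef r4=0xf5  N=1 Z=0
-- IRQ taken; context saved, return-PC = 7 --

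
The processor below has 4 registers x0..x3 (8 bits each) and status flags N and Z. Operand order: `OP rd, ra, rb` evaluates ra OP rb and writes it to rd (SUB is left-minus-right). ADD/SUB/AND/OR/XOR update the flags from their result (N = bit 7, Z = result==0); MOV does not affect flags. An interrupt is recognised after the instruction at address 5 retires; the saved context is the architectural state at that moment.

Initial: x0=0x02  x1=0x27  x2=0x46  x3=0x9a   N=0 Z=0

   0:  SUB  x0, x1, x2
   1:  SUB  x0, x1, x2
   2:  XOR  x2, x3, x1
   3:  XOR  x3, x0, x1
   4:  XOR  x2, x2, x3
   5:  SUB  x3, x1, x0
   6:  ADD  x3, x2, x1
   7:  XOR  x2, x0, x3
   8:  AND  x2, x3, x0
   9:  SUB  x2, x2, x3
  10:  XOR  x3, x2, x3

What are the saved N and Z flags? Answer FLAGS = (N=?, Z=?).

FLAGS = (N=0, Z=0)

after  0: x0=0xe1 x1=0x27 x2=0x46 x3=0x9a  N=1 Z=0
after  1: x0=0xe1 x1=0x27 x2=0x46 x3=0x9a  N=1 Z=0
after  2: x0=0xe1 x1=0x27 x2=0xbd x3=0x9a  N=1 Z=0
after  3: x0=0xe1 x1=0x27 x2=0xbd x3=0xc6  N=1 Z=0
after  4: x0=0xe1 x1=0x27 x2=0x7b x3=0xc6  N=0 Z=0
after  5: x0=0xe1 x1=0x27 x2=0x7b x3=0x46  N=0 Z=0
-- IRQ taken; context saved, return-PC = 6 --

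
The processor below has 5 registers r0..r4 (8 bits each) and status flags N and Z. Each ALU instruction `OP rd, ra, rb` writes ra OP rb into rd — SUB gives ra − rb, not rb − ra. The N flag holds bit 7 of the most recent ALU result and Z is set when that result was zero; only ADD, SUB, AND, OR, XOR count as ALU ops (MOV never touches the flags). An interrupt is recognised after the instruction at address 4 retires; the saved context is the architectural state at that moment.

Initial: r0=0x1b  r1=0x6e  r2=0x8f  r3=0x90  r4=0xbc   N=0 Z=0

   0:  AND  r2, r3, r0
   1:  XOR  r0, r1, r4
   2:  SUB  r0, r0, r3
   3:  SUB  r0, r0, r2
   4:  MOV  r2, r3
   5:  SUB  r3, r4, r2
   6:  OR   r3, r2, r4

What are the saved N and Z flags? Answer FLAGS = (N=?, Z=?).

FLAGS = (N=0, Z=0)

after  0: r0=0x1b r1=0x6e r2=0x10 r3=0x90 r4=0xbc  N=0 Z=0
after  1: r0=0xd2 r1=0x6e r2=0x10 r3=0x90 r4=0xbc  N=1 Z=0
after  2: r0=0x42 r1=0x6e r2=0x10 r3=0x90 r4=0xbc  N=0 Z=0
after  3: r0=0x32 r1=0x6e r2=0x10 r3=0x90 r4=0xbc  N=0 Z=0
after  4: r0=0x32 r1=0x6e r2=0x90 r3=0x90 r4=0xbc  N=0 Z=0
-- IRQ taken; context saved, return-PC = 5 --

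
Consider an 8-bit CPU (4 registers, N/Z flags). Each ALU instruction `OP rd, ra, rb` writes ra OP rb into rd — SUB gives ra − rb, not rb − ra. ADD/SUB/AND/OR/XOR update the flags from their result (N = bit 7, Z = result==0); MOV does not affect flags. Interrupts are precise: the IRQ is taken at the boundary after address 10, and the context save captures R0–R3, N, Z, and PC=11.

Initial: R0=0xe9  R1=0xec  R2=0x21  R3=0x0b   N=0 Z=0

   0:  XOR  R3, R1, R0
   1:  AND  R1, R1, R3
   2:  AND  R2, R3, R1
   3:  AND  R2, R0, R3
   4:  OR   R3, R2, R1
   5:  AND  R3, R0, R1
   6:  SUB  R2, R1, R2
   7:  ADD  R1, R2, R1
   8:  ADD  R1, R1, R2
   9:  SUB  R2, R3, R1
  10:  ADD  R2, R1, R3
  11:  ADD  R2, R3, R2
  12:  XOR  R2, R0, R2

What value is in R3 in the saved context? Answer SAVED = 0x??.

after  0: R0=0xe9 R1=0xec R2=0x21 R3=0x05  N=0 Z=0
after  1: R0=0xe9 R1=0x04 R2=0x21 R3=0x05  N=0 Z=0
after  2: R0=0xe9 R1=0x04 R2=0x04 R3=0x05  N=0 Z=0
after  3: R0=0xe9 R1=0x04 R2=0x01 R3=0x05  N=0 Z=0
after  4: R0=0xe9 R1=0x04 R2=0x01 R3=0x05  N=0 Z=0
after  5: R0=0xe9 R1=0x04 R2=0x01 R3=0x00  N=0 Z=1
after  6: R0=0xe9 R1=0x04 R2=0x03 R3=0x00  N=0 Z=0
after  7: R0=0xe9 R1=0x07 R2=0x03 R3=0x00  N=0 Z=0
after  8: R0=0xe9 R1=0x0a R2=0x03 R3=0x00  N=0 Z=0
after  9: R0=0xe9 R1=0x0a R2=0xf6 R3=0x00  N=1 Z=0
after 10: R0=0xe9 R1=0x0a R2=0x0a R3=0x00  N=0 Z=0
-- IRQ taken; context saved, return-PC = 11 --

SAVED = 0x00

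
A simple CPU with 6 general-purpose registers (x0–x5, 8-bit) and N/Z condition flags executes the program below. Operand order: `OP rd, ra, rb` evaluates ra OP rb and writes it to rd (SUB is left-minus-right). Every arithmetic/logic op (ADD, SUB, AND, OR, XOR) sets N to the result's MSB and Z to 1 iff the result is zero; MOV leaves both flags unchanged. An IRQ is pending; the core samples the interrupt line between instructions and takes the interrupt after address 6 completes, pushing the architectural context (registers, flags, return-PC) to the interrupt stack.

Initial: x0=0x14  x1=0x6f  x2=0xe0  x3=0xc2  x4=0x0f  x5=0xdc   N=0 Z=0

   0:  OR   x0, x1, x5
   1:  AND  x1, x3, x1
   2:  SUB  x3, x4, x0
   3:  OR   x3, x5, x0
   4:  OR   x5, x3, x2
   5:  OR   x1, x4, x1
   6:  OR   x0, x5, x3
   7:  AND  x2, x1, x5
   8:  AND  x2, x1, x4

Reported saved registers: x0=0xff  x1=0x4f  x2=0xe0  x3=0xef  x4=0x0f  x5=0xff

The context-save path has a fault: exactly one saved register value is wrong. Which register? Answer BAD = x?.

after  0: x0=0xff x1=0x6f x2=0xe0 x3=0xc2 x4=0x0f x5=0xdc  N=1 Z=0
after  1: x0=0xff x1=0x42 x2=0xe0 x3=0xc2 x4=0x0f x5=0xdc  N=0 Z=0
after  2: x0=0xff x1=0x42 x2=0xe0 x3=0x10 x4=0x0f x5=0xdc  N=0 Z=0
after  3: x0=0xff x1=0x42 x2=0xe0 x3=0xff x4=0x0f x5=0xdc  N=1 Z=0
after  4: x0=0xff x1=0x42 x2=0xe0 x3=0xff x4=0x0f x5=0xff  N=1 Z=0
after  5: x0=0xff x1=0x4f x2=0xe0 x3=0xff x4=0x0f x5=0xff  N=0 Z=0
after  6: x0=0xff x1=0x4f x2=0xe0 x3=0xff x4=0x0f x5=0xff  N=1 Z=0
-- IRQ taken; context saved, return-PC = 7 --
mismatch: x3: reported 0xef vs actual 0xff

BAD = x3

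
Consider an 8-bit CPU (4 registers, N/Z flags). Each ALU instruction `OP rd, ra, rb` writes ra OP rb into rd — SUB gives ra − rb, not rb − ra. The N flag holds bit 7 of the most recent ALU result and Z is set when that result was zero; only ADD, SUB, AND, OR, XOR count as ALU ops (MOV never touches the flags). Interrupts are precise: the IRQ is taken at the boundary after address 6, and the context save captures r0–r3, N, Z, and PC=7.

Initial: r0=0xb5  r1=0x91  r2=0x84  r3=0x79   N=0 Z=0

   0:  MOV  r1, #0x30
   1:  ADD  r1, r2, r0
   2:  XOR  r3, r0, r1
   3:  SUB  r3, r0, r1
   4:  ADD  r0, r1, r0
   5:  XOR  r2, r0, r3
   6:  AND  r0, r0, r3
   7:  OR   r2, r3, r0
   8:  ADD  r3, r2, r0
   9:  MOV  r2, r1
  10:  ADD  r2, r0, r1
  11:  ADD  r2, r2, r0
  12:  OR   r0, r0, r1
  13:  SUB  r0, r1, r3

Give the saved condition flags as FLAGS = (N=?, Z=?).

after  0: r0=0xb5 r1=0x30 r2=0x84 r3=0x79  N=0 Z=0
after  1: r0=0xb5 r1=0x39 r2=0x84 r3=0x79  N=0 Z=0
after  2: r0=0xb5 r1=0x39 r2=0x84 r3=0x8c  N=1 Z=0
after  3: r0=0xb5 r1=0x39 r2=0x84 r3=0x7c  N=0 Z=0
after  4: r0=0xee r1=0x39 r2=0x84 r3=0x7c  N=1 Z=0
after  5: r0=0xee r1=0x39 r2=0x92 r3=0x7c  N=1 Z=0
after  6: r0=0x6c r1=0x39 r2=0x92 r3=0x7c  N=0 Z=0
-- IRQ taken; context saved, return-PC = 7 --

FLAGS = (N=0, Z=0)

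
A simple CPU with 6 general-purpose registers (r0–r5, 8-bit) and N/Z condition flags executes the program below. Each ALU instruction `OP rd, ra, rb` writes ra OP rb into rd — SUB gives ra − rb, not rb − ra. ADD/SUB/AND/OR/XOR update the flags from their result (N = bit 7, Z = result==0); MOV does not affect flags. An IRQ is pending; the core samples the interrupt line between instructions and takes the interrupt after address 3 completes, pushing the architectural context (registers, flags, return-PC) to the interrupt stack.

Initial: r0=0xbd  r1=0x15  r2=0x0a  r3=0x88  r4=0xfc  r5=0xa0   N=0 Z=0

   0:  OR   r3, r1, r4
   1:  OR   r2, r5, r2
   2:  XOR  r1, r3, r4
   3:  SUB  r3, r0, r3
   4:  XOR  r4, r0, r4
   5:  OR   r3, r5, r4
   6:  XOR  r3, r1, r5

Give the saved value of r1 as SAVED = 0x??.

SAVED = 0x01

after  0: r0=0xbd r1=0x15 r2=0x0a r3=0xfd r4=0xfc r5=0xa0  N=1 Z=0
after  1: r0=0xbd r1=0x15 r2=0xaa r3=0xfd r4=0xfc r5=0xa0  N=1 Z=0
after  2: r0=0xbd r1=0x01 r2=0xaa r3=0xfd r4=0xfc r5=0xa0  N=0 Z=0
after  3: r0=0xbd r1=0x01 r2=0xaa r3=0xc0 r4=0xfc r5=0xa0  N=1 Z=0
-- IRQ taken; context saved, return-PC = 4 --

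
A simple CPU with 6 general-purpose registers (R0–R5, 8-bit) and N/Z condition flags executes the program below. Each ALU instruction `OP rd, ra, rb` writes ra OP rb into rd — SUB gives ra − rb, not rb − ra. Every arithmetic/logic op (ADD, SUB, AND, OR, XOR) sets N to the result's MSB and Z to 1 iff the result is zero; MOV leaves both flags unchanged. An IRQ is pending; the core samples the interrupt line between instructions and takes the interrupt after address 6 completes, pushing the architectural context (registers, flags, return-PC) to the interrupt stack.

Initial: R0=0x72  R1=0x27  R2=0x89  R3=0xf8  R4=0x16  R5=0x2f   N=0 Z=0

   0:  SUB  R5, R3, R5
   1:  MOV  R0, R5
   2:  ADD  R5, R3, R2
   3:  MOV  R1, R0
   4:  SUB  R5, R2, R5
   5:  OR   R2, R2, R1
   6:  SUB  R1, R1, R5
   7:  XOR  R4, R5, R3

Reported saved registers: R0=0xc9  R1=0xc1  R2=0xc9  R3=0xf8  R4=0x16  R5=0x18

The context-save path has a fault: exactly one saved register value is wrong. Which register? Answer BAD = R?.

BAD = R5

after  0: R0=0x72 R1=0x27 R2=0x89 R3=0xf8 R4=0x16 R5=0xc9  N=1 Z=0
after  1: R0=0xc9 R1=0x27 R2=0x89 R3=0xf8 R4=0x16 R5=0xc9  N=1 Z=0
after  2: R0=0xc9 R1=0x27 R2=0x89 R3=0xf8 R4=0x16 R5=0x81  N=1 Z=0
after  3: R0=0xc9 R1=0xc9 R2=0x89 R3=0xf8 R4=0x16 R5=0x81  N=1 Z=0
after  4: R0=0xc9 R1=0xc9 R2=0x89 R3=0xf8 R4=0x16 R5=0x08  N=0 Z=0
after  5: R0=0xc9 R1=0xc9 R2=0xc9 R3=0xf8 R4=0x16 R5=0x08  N=1 Z=0
after  6: R0=0xc9 R1=0xc1 R2=0xc9 R3=0xf8 R4=0x16 R5=0x08  N=1 Z=0
-- IRQ taken; context saved, return-PC = 7 --
mismatch: R5: reported 0x18 vs actual 0x08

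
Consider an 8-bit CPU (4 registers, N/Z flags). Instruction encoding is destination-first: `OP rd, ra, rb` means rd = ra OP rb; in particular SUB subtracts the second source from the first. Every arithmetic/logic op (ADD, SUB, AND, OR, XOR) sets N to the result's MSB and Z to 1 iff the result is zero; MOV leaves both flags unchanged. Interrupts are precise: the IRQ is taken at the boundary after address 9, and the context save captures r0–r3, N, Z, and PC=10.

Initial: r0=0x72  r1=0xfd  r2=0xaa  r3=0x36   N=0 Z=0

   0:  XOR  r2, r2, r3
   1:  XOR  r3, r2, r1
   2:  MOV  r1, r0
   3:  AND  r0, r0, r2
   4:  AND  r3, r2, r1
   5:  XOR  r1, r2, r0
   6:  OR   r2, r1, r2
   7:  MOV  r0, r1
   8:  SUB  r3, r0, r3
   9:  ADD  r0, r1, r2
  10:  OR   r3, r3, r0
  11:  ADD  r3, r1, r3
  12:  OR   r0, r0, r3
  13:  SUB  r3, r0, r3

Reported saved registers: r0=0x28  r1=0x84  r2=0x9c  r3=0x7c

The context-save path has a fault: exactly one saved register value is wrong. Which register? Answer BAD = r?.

after  0: r0=0x72 r1=0xfd r2=0x9c r3=0x36  N=1 Z=0
after  1: r0=0x72 r1=0xfd r2=0x9c r3=0x61  N=0 Z=0
after  2: r0=0x72 r1=0x72 r2=0x9c r3=0x61  N=0 Z=0
after  3: r0=0x10 r1=0x72 r2=0x9c r3=0x61  N=0 Z=0
after  4: r0=0x10 r1=0x72 r2=0x9c r3=0x10  N=0 Z=0
after  5: r0=0x10 r1=0x8c r2=0x9c r3=0x10  N=1 Z=0
after  6: r0=0x10 r1=0x8c r2=0x9c r3=0x10  N=1 Z=0
after  7: r0=0x8c r1=0x8c r2=0x9c r3=0x10  N=1 Z=0
after  8: r0=0x8c r1=0x8c r2=0x9c r3=0x7c  N=0 Z=0
after  9: r0=0x28 r1=0x8c r2=0x9c r3=0x7c  N=0 Z=0
-- IRQ taken; context saved, return-PC = 10 --
mismatch: r1: reported 0x84 vs actual 0x8c

BAD = r1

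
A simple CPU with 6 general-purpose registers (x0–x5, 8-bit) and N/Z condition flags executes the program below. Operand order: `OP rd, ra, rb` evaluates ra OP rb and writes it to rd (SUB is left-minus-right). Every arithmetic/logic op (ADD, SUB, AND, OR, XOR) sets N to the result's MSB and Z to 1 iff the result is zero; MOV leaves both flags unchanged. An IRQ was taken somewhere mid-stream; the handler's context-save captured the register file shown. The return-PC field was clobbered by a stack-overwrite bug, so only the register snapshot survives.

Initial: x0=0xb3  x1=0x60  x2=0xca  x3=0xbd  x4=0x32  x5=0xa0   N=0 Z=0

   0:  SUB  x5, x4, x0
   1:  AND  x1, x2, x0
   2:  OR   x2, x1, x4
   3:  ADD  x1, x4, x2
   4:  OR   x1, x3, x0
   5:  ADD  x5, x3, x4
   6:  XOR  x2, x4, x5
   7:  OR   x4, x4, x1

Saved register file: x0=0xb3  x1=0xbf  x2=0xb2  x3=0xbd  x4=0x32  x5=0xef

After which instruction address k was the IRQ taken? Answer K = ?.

after  0: x0=0xb3 x1=0x60 x2=0xca x3=0xbd x4=0x32 x5=0x7f  N=0 Z=0
after  1: x0=0xb3 x1=0x82 x2=0xca x3=0xbd x4=0x32 x5=0x7f  N=1 Z=0
after  2: x0=0xb3 x1=0x82 x2=0xb2 x3=0xbd x4=0x32 x5=0x7f  N=1 Z=0
after  3: x0=0xb3 x1=0xe4 x2=0xb2 x3=0xbd x4=0x32 x5=0x7f  N=1 Z=0
after  4: x0=0xb3 x1=0xbf x2=0xb2 x3=0xbd x4=0x32 x5=0x7f  N=1 Z=0
after  5: x0=0xb3 x1=0xbf x2=0xb2 x3=0xbd x4=0x32 x5=0xef  N=1 Z=0
-- IRQ taken; context saved, return-PC = 6 --

K = 5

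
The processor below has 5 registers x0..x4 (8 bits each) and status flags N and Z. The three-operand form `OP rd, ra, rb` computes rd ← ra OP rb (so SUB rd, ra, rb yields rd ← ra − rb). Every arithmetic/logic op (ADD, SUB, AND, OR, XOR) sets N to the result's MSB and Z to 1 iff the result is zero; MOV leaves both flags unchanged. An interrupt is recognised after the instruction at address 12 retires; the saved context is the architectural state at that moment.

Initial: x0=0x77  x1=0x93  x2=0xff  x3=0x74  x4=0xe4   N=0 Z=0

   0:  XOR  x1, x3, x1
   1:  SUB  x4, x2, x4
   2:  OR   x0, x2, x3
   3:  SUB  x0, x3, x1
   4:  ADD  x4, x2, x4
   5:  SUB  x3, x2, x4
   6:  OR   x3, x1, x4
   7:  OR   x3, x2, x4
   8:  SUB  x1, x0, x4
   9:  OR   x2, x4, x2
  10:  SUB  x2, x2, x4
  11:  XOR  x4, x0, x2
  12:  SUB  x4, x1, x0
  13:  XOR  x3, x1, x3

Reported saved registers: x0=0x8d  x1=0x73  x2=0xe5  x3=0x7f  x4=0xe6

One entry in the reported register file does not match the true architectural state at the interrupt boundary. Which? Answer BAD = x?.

after  0: x0=0x77 x1=0xe7 x2=0xff x3=0x74 x4=0xe4  N=1 Z=0
after  1: x0=0x77 x1=0xe7 x2=0xff x3=0x74 x4=0x1b  N=0 Z=0
after  2: x0=0xff x1=0xe7 x2=0xff x3=0x74 x4=0x1b  N=1 Z=0
after  3: x0=0x8d x1=0xe7 x2=0xff x3=0x74 x4=0x1b  N=1 Z=0
after  4: x0=0x8d x1=0xe7 x2=0xff x3=0x74 x4=0x1a  N=0 Z=0
after  5: x0=0x8d x1=0xe7 x2=0xff x3=0xe5 x4=0x1a  N=1 Z=0
after  6: x0=0x8d x1=0xe7 x2=0xff x3=0xff x4=0x1a  N=1 Z=0
after  7: x0=0x8d x1=0xe7 x2=0xff x3=0xff x4=0x1a  N=1 Z=0
after  8: x0=0x8d x1=0x73 x2=0xff x3=0xff x4=0x1a  N=0 Z=0
after  9: x0=0x8d x1=0x73 x2=0xff x3=0xff x4=0x1a  N=1 Z=0
after 10: x0=0x8d x1=0x73 x2=0xe5 x3=0xff x4=0x1a  N=1 Z=0
after 11: x0=0x8d x1=0x73 x2=0xe5 x3=0xff x4=0x68  N=0 Z=0
after 12: x0=0x8d x1=0x73 x2=0xe5 x3=0xff x4=0xe6  N=1 Z=0
-- IRQ taken; context saved, return-PC = 13 --
mismatch: x3: reported 0x7f vs actual 0xff

BAD = x3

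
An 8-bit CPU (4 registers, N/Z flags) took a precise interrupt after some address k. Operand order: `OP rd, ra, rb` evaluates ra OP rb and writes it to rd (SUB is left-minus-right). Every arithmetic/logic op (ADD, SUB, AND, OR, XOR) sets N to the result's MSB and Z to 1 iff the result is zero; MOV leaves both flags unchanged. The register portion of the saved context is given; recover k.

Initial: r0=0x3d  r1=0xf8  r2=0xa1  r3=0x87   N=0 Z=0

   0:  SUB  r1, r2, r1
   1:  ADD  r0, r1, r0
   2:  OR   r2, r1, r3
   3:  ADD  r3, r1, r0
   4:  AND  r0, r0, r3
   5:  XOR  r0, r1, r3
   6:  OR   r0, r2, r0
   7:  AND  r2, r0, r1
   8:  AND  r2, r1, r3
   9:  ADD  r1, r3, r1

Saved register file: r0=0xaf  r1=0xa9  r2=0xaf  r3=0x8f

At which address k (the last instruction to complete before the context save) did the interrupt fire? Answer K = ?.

K = 6

after  0: r0=0x3d r1=0xa9 r2=0xa1 r3=0x87  N=1 Z=0
after  1: r0=0xe6 r1=0xa9 r2=0xa1 r3=0x87  N=1 Z=0
after  2: r0=0xe6 r1=0xa9 r2=0xaf r3=0x87  N=1 Z=0
after  3: r0=0xe6 r1=0xa9 r2=0xaf r3=0x8f  N=1 Z=0
after  4: r0=0x86 r1=0xa9 r2=0xaf r3=0x8f  N=1 Z=0
after  5: r0=0x26 r1=0xa9 r2=0xaf r3=0x8f  N=0 Z=0
after  6: r0=0xaf r1=0xa9 r2=0xaf r3=0x8f  N=1 Z=0
-- IRQ taken; context saved, return-PC = 7 --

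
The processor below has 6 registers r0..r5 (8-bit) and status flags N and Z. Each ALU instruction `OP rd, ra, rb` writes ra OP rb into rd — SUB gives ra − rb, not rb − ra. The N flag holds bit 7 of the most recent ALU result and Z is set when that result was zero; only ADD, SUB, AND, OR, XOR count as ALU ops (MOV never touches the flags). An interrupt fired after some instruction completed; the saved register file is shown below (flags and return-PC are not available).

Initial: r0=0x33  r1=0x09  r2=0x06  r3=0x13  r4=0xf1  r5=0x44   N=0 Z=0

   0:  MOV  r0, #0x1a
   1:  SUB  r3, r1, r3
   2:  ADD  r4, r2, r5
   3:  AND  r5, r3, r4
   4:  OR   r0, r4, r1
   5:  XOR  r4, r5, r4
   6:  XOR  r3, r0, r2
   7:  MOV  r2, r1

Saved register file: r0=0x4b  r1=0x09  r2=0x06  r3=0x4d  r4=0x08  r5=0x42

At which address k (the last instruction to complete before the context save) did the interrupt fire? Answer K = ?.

after  0: r0=0x1a r1=0x09 r2=0x06 r3=0x13 r4=0xf1 r5=0x44  N=0 Z=0
after  1: r0=0x1a r1=0x09 r2=0x06 r3=0xf6 r4=0xf1 r5=0x44  N=1 Z=0
after  2: r0=0x1a r1=0x09 r2=0x06 r3=0xf6 r4=0x4a r5=0x44  N=0 Z=0
after  3: r0=0x1a r1=0x09 r2=0x06 r3=0xf6 r4=0x4a r5=0x42  N=0 Z=0
after  4: r0=0x4b r1=0x09 r2=0x06 r3=0xf6 r4=0x4a r5=0x42  N=0 Z=0
after  5: r0=0x4b r1=0x09 r2=0x06 r3=0xf6 r4=0x08 r5=0x42  N=0 Z=0
after  6: r0=0x4b r1=0x09 r2=0x06 r3=0x4d r4=0x08 r5=0x42  N=0 Z=0
-- IRQ taken; context saved, return-PC = 7 --

K = 6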